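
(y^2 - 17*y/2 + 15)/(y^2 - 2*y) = (y^2 - 17*y/2 + 15)/(y*(y - 2))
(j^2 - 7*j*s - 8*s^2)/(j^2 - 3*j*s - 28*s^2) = (-j^2 + 7*j*s + 8*s^2)/(-j^2 + 3*j*s + 28*s^2)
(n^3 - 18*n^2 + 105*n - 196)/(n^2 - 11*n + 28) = n - 7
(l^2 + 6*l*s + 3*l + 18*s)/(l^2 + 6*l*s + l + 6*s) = (l + 3)/(l + 1)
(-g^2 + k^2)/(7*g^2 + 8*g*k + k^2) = (-g + k)/(7*g + k)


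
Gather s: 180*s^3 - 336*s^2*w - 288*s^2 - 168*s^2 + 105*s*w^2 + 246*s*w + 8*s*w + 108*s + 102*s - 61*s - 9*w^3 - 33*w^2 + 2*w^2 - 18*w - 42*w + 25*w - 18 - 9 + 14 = 180*s^3 + s^2*(-336*w - 456) + s*(105*w^2 + 254*w + 149) - 9*w^3 - 31*w^2 - 35*w - 13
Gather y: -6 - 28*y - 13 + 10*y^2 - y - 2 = 10*y^2 - 29*y - 21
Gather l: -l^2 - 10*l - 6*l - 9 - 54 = -l^2 - 16*l - 63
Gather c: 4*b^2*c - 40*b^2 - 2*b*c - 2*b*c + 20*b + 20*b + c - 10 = -40*b^2 + 40*b + c*(4*b^2 - 4*b + 1) - 10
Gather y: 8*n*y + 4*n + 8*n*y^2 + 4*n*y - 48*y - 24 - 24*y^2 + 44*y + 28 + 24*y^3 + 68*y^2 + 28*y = 4*n + 24*y^3 + y^2*(8*n + 44) + y*(12*n + 24) + 4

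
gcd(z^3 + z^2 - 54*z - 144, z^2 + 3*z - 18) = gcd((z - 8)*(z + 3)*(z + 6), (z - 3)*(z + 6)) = z + 6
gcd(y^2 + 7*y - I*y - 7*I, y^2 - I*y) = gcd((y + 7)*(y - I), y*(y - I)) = y - I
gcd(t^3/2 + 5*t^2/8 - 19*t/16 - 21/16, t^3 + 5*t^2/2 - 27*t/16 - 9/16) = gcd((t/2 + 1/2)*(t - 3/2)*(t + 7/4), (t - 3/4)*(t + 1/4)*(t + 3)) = 1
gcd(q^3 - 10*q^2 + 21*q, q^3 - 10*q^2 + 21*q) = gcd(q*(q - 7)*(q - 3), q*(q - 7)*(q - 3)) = q^3 - 10*q^2 + 21*q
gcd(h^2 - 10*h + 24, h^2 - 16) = h - 4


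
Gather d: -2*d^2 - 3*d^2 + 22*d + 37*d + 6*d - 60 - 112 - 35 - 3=-5*d^2 + 65*d - 210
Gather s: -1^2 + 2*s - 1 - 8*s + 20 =18 - 6*s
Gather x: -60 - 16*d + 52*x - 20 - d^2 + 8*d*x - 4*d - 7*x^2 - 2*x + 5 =-d^2 - 20*d - 7*x^2 + x*(8*d + 50) - 75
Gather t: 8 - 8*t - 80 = -8*t - 72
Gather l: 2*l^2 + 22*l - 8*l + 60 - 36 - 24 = 2*l^2 + 14*l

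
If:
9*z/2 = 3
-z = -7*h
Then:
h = 2/21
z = 2/3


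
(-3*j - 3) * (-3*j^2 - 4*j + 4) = 9*j^3 + 21*j^2 - 12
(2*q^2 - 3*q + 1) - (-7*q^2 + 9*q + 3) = 9*q^2 - 12*q - 2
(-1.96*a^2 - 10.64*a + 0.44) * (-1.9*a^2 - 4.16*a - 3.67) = 3.724*a^4 + 28.3696*a^3 + 50.6196*a^2 + 37.2184*a - 1.6148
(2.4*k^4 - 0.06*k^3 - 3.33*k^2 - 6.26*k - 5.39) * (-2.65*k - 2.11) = -6.36*k^5 - 4.905*k^4 + 8.9511*k^3 + 23.6153*k^2 + 27.4921*k + 11.3729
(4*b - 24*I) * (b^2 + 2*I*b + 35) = 4*b^3 - 16*I*b^2 + 188*b - 840*I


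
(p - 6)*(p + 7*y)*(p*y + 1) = p^3*y + 7*p^2*y^2 - 6*p^2*y + p^2 - 42*p*y^2 + 7*p*y - 6*p - 42*y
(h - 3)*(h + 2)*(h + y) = h^3 + h^2*y - h^2 - h*y - 6*h - 6*y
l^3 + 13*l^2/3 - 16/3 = (l - 1)*(l + 4/3)*(l + 4)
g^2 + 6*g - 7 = (g - 1)*(g + 7)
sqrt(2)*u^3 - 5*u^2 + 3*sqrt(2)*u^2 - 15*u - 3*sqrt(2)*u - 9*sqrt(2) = (u + 3)*(u - 3*sqrt(2))*(sqrt(2)*u + 1)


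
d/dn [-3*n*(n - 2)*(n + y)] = -9*n^2 - 6*n*y + 12*n + 6*y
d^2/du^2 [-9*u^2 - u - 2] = -18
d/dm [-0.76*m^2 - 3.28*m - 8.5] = -1.52*m - 3.28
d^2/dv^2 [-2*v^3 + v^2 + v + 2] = 2 - 12*v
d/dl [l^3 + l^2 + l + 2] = 3*l^2 + 2*l + 1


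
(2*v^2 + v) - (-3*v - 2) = 2*v^2 + 4*v + 2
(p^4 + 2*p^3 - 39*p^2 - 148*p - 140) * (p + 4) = p^5 + 6*p^4 - 31*p^3 - 304*p^2 - 732*p - 560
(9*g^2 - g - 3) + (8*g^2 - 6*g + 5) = 17*g^2 - 7*g + 2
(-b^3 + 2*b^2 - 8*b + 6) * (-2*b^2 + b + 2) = 2*b^5 - 5*b^4 + 16*b^3 - 16*b^2 - 10*b + 12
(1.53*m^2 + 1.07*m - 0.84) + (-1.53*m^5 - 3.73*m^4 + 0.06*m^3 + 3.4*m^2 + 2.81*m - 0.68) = -1.53*m^5 - 3.73*m^4 + 0.06*m^3 + 4.93*m^2 + 3.88*m - 1.52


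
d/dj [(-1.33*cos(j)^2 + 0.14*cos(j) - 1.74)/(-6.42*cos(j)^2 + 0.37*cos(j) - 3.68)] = (-0.4067*cos(j)^2 + 12.5528*cos(j) - 0.1286)*sin(j)/(41.2164*cos(j)^4 - 4.7508*cos(j)^3 + 47.3881*cos(j)^2 - 2.7232*cos(j) + 13.5424)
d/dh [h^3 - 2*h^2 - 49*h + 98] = 3*h^2 - 4*h - 49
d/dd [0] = 0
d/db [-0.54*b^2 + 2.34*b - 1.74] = 2.34 - 1.08*b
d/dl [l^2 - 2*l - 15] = 2*l - 2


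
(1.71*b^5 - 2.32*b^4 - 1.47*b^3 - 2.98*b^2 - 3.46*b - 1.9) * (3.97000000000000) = 6.7887*b^5 - 9.2104*b^4 - 5.8359*b^3 - 11.8306*b^2 - 13.7362*b - 7.543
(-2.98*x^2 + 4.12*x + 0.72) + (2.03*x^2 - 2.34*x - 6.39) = -0.95*x^2 + 1.78*x - 5.67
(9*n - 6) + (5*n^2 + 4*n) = 5*n^2 + 13*n - 6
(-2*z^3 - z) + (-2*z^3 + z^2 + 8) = -4*z^3 + z^2 - z + 8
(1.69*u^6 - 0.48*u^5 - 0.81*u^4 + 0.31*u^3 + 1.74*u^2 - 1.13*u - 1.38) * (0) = 0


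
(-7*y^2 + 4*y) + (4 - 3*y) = -7*y^2 + y + 4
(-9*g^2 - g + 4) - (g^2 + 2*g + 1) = -10*g^2 - 3*g + 3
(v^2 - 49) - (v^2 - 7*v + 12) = 7*v - 61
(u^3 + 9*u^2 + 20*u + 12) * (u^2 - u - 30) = u^5 + 8*u^4 - 19*u^3 - 278*u^2 - 612*u - 360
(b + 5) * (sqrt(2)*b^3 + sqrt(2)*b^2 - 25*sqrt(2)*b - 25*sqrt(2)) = sqrt(2)*b^4 + 6*sqrt(2)*b^3 - 20*sqrt(2)*b^2 - 150*sqrt(2)*b - 125*sqrt(2)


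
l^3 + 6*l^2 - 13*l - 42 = (l - 3)*(l + 2)*(l + 7)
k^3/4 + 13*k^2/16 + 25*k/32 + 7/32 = (k/4 + 1/4)*(k + 1/2)*(k + 7/4)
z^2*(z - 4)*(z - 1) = z^4 - 5*z^3 + 4*z^2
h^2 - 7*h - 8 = (h - 8)*(h + 1)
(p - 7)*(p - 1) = p^2 - 8*p + 7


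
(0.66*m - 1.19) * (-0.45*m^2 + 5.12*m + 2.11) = -0.297*m^3 + 3.9147*m^2 - 4.7002*m - 2.5109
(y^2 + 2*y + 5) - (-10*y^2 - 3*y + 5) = 11*y^2 + 5*y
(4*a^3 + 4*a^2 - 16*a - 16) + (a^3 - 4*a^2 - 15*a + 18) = 5*a^3 - 31*a + 2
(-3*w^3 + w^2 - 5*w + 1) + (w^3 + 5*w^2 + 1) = -2*w^3 + 6*w^2 - 5*w + 2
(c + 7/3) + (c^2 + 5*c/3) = c^2 + 8*c/3 + 7/3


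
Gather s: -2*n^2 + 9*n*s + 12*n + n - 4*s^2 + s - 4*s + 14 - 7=-2*n^2 + 13*n - 4*s^2 + s*(9*n - 3) + 7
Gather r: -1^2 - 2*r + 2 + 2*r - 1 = 0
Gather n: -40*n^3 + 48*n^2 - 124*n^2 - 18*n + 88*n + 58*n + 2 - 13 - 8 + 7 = -40*n^3 - 76*n^2 + 128*n - 12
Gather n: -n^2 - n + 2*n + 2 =-n^2 + n + 2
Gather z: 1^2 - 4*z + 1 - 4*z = 2 - 8*z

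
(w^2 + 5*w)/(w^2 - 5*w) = (w + 5)/(w - 5)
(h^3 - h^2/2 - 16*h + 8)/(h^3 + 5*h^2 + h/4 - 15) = 2*(2*h^2 - 9*h + 4)/(4*h^2 + 4*h - 15)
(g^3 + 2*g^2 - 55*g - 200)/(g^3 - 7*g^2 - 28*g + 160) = (g + 5)/(g - 4)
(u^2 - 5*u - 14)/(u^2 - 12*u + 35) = (u + 2)/(u - 5)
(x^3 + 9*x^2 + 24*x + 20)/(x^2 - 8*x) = (x^3 + 9*x^2 + 24*x + 20)/(x*(x - 8))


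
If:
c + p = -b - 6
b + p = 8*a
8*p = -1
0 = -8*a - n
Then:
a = -n/8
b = 1/8 - n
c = n - 6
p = -1/8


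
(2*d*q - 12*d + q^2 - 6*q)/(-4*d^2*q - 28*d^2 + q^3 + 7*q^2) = (q - 6)/(-2*d*q - 14*d + q^2 + 7*q)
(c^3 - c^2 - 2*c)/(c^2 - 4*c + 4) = c*(c + 1)/(c - 2)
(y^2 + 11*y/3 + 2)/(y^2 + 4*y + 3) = (y + 2/3)/(y + 1)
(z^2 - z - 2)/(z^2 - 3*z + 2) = (z + 1)/(z - 1)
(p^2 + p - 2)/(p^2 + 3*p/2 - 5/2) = 2*(p + 2)/(2*p + 5)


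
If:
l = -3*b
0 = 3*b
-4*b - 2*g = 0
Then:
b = 0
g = 0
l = 0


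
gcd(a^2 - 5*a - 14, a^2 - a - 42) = a - 7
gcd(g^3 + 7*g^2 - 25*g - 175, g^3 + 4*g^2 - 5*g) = g + 5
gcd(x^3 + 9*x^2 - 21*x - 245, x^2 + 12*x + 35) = x + 7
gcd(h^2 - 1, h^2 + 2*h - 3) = h - 1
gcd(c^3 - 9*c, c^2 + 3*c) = c^2 + 3*c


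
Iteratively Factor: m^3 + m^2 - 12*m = (m + 4)*(m^2 - 3*m) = (m - 3)*(m + 4)*(m)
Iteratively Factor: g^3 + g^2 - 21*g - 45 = (g + 3)*(g^2 - 2*g - 15) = (g + 3)^2*(g - 5)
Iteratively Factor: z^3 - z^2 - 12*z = (z)*(z^2 - z - 12) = z*(z + 3)*(z - 4)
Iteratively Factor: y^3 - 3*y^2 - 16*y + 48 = (y - 4)*(y^2 + y - 12) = (y - 4)*(y - 3)*(y + 4)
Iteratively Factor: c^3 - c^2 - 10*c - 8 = (c + 2)*(c^2 - 3*c - 4) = (c + 1)*(c + 2)*(c - 4)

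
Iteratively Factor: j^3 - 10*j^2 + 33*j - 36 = (j - 3)*(j^2 - 7*j + 12) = (j - 3)^2*(j - 4)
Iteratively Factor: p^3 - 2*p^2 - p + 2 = (p - 2)*(p^2 - 1) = (p - 2)*(p + 1)*(p - 1)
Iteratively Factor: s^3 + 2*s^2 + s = (s + 1)*(s^2 + s) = (s + 1)^2*(s)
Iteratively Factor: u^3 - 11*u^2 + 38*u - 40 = (u - 4)*(u^2 - 7*u + 10) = (u - 5)*(u - 4)*(u - 2)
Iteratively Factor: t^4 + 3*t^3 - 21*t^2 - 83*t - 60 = (t - 5)*(t^3 + 8*t^2 + 19*t + 12) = (t - 5)*(t + 3)*(t^2 + 5*t + 4) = (t - 5)*(t + 1)*(t + 3)*(t + 4)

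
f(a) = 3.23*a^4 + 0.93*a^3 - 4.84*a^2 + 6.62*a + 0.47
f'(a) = 12.92*a^3 + 2.79*a^2 - 9.68*a + 6.62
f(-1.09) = -9.14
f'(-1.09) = 3.75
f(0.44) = 2.65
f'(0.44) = 4.00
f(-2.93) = 154.18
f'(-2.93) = -266.05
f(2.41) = 110.29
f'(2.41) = 180.34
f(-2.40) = 51.01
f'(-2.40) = -132.68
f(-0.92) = -8.13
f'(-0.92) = 7.83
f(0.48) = 2.81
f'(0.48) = 4.05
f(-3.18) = 230.87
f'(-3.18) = -349.86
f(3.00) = 263.51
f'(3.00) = 351.53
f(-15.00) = 159192.17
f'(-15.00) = -42825.43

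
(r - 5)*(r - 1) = r^2 - 6*r + 5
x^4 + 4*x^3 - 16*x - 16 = (x - 2)*(x + 2)^3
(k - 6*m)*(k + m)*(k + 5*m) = k^3 - 31*k*m^2 - 30*m^3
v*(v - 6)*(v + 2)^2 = v^4 - 2*v^3 - 20*v^2 - 24*v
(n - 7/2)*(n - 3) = n^2 - 13*n/2 + 21/2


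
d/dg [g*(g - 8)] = 2*g - 8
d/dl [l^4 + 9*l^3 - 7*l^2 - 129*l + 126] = 4*l^3 + 27*l^2 - 14*l - 129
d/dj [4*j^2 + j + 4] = 8*j + 1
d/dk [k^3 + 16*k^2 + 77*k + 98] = 3*k^2 + 32*k + 77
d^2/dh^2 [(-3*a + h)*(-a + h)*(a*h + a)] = 2*a*(-4*a + 3*h + 1)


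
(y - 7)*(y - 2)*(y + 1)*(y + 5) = y^4 - 3*y^3 - 35*y^2 + 39*y + 70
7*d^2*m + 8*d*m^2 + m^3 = m*(d + m)*(7*d + m)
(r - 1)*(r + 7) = r^2 + 6*r - 7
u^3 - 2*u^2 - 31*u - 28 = (u - 7)*(u + 1)*(u + 4)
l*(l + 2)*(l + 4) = l^3 + 6*l^2 + 8*l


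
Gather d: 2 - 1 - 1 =0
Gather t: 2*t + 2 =2*t + 2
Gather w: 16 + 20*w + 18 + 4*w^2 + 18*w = 4*w^2 + 38*w + 34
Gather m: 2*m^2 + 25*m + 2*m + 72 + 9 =2*m^2 + 27*m + 81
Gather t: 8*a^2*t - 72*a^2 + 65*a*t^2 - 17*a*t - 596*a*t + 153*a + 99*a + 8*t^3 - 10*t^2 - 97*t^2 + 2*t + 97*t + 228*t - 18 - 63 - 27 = -72*a^2 + 252*a + 8*t^3 + t^2*(65*a - 107) + t*(8*a^2 - 613*a + 327) - 108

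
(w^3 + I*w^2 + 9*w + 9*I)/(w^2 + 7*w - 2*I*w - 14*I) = (w^3 + I*w^2 + 9*w + 9*I)/(w^2 + w*(7 - 2*I) - 14*I)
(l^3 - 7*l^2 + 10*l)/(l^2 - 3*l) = (l^2 - 7*l + 10)/(l - 3)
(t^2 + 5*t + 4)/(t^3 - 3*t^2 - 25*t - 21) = (t + 4)/(t^2 - 4*t - 21)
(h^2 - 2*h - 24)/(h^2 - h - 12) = (-h^2 + 2*h + 24)/(-h^2 + h + 12)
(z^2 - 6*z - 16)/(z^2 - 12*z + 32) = (z + 2)/(z - 4)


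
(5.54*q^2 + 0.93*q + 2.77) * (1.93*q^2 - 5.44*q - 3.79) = 10.6922*q^4 - 28.3427*q^3 - 20.7097*q^2 - 18.5935*q - 10.4983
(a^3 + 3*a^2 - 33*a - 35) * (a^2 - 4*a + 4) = a^5 - a^4 - 41*a^3 + 109*a^2 + 8*a - 140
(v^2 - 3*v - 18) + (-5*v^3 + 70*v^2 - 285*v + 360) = -5*v^3 + 71*v^2 - 288*v + 342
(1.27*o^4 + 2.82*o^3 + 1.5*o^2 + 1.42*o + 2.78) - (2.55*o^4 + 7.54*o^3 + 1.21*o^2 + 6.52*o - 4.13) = -1.28*o^4 - 4.72*o^3 + 0.29*o^2 - 5.1*o + 6.91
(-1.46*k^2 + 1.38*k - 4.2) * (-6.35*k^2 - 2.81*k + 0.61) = 9.271*k^4 - 4.6604*k^3 + 21.9016*k^2 + 12.6438*k - 2.562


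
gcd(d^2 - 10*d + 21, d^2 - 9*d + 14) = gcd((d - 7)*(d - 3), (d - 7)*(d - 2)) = d - 7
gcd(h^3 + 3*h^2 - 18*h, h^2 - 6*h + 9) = h - 3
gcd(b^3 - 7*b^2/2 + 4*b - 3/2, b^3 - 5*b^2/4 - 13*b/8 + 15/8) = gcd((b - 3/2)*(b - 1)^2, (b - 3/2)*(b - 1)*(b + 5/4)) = b^2 - 5*b/2 + 3/2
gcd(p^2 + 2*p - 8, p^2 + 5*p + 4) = p + 4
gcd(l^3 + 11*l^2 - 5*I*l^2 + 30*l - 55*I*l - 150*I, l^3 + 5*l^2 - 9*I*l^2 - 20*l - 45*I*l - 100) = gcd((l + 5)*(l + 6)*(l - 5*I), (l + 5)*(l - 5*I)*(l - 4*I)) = l^2 + l*(5 - 5*I) - 25*I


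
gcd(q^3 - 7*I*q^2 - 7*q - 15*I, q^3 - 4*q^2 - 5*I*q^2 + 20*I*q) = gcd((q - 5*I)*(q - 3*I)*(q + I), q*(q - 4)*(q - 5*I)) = q - 5*I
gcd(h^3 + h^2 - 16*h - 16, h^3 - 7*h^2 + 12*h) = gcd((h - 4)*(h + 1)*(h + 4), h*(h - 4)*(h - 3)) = h - 4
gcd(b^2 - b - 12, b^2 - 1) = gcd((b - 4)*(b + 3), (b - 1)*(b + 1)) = 1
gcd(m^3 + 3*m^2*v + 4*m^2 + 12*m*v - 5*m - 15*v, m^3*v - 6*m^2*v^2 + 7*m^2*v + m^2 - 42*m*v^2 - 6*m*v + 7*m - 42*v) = 1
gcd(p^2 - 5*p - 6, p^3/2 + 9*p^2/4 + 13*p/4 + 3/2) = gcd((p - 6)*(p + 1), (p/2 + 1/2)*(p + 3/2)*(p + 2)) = p + 1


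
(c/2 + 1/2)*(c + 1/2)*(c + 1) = c^3/2 + 5*c^2/4 + c + 1/4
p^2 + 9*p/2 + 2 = (p + 1/2)*(p + 4)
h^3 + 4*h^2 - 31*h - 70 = (h - 5)*(h + 2)*(h + 7)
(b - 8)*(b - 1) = b^2 - 9*b + 8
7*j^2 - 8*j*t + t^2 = (-7*j + t)*(-j + t)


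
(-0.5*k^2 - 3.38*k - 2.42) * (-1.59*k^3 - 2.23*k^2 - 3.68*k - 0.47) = 0.795*k^5 + 6.4892*k^4 + 13.2252*k^3 + 18.07*k^2 + 10.4942*k + 1.1374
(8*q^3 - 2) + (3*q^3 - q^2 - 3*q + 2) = 11*q^3 - q^2 - 3*q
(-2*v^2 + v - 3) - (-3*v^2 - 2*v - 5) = v^2 + 3*v + 2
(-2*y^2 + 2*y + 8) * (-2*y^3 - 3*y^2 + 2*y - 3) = 4*y^5 + 2*y^4 - 26*y^3 - 14*y^2 + 10*y - 24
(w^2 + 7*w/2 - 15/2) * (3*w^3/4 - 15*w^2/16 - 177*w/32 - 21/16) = 3*w^5/4 + 27*w^4/16 - 231*w^3/16 - 873*w^2/64 + 2361*w/64 + 315/32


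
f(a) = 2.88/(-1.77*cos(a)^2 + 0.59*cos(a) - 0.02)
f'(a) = 2.88*(-3.54*sin(a)*cos(a) + 0.59*sin(a))/(-1.77*cos(a)^2 + 0.59*cos(a) - 0.02)^2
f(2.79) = -1.35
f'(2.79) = 0.85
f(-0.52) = -3.42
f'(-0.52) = 5.02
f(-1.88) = -7.92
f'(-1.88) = -34.63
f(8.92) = -1.52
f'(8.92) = 1.43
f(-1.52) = 533.95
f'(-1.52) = -40560.15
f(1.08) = -21.31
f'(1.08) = -150.04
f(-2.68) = -1.46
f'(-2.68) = -1.25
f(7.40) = -28.33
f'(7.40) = -240.99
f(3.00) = -1.23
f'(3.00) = 0.30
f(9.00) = -1.42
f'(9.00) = 1.10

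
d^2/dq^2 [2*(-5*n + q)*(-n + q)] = 4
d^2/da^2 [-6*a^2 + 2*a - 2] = -12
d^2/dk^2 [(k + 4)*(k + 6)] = 2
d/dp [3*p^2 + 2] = 6*p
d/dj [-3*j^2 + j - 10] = 1 - 6*j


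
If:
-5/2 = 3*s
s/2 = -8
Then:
No Solution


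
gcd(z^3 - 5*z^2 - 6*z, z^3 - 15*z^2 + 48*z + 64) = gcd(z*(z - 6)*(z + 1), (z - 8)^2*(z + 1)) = z + 1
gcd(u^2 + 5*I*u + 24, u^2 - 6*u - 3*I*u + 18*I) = u - 3*I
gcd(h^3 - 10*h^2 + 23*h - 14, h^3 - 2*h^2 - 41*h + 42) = h^2 - 8*h + 7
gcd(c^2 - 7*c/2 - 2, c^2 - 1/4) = c + 1/2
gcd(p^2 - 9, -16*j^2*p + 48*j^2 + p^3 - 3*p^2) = p - 3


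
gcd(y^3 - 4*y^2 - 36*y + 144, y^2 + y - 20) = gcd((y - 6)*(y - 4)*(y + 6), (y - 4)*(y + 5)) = y - 4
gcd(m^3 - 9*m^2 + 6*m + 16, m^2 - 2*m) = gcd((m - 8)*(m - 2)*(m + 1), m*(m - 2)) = m - 2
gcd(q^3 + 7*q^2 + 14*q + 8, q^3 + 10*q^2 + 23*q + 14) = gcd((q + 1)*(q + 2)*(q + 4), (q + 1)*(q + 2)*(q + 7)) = q^2 + 3*q + 2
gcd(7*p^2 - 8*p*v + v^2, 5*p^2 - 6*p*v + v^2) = p - v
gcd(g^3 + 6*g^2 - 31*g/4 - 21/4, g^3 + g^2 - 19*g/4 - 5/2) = g + 1/2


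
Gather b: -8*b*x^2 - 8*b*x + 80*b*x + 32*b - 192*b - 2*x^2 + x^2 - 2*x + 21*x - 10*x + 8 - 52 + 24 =b*(-8*x^2 + 72*x - 160) - x^2 + 9*x - 20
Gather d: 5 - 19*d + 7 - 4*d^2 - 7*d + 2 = -4*d^2 - 26*d + 14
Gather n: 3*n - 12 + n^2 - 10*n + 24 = n^2 - 7*n + 12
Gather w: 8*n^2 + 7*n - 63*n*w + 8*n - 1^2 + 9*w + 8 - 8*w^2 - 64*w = 8*n^2 + 15*n - 8*w^2 + w*(-63*n - 55) + 7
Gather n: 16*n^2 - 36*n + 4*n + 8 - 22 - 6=16*n^2 - 32*n - 20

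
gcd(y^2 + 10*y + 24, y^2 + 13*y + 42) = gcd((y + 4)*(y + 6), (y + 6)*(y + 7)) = y + 6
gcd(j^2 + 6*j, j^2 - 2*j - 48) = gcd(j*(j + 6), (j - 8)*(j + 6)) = j + 6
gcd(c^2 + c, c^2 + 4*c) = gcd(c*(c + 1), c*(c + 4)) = c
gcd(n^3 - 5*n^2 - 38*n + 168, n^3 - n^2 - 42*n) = n^2 - n - 42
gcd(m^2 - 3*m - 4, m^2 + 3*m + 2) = m + 1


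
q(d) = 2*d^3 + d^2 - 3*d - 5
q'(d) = 6*d^2 + 2*d - 3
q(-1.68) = -6.62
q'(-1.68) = 10.57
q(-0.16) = -4.50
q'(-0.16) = -3.17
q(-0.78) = -3.00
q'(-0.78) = -0.91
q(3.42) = 76.44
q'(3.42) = 74.02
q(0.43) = -5.95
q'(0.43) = -1.03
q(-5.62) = -311.56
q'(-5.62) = 175.27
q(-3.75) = -85.16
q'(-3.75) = 73.88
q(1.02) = -4.90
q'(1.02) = 5.28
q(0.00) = -5.00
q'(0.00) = -3.00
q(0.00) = -5.00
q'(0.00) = -3.00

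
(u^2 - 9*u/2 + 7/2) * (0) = 0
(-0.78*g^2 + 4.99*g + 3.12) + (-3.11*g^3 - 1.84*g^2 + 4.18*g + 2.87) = -3.11*g^3 - 2.62*g^2 + 9.17*g + 5.99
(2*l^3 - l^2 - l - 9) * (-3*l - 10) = -6*l^4 - 17*l^3 + 13*l^2 + 37*l + 90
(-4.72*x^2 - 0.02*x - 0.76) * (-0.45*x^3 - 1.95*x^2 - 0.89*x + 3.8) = 2.124*x^5 + 9.213*x^4 + 4.5818*x^3 - 16.4362*x^2 + 0.6004*x - 2.888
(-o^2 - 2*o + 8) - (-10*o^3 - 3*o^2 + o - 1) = 10*o^3 + 2*o^2 - 3*o + 9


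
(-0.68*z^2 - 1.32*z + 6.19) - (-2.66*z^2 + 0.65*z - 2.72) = 1.98*z^2 - 1.97*z + 8.91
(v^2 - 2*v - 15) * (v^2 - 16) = v^4 - 2*v^3 - 31*v^2 + 32*v + 240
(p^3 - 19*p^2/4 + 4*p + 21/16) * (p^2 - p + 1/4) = p^5 - 23*p^4/4 + 9*p^3 - 31*p^2/8 - 5*p/16 + 21/64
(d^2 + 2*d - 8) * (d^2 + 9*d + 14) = d^4 + 11*d^3 + 24*d^2 - 44*d - 112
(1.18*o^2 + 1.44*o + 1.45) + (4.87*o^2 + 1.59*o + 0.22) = 6.05*o^2 + 3.03*o + 1.67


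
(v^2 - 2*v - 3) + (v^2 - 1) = 2*v^2 - 2*v - 4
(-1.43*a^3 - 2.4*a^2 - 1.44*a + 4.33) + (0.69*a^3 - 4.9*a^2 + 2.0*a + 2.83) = -0.74*a^3 - 7.3*a^2 + 0.56*a + 7.16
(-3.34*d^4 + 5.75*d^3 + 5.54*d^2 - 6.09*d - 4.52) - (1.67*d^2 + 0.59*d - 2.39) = -3.34*d^4 + 5.75*d^3 + 3.87*d^2 - 6.68*d - 2.13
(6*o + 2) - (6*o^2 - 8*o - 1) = -6*o^2 + 14*o + 3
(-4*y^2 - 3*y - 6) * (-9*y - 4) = 36*y^3 + 43*y^2 + 66*y + 24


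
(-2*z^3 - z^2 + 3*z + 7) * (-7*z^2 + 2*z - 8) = 14*z^5 + 3*z^4 - 7*z^3 - 35*z^2 - 10*z - 56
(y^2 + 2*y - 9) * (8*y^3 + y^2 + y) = 8*y^5 + 17*y^4 - 69*y^3 - 7*y^2 - 9*y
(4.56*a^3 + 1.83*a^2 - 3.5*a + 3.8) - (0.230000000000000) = 4.56*a^3 + 1.83*a^2 - 3.5*a + 3.57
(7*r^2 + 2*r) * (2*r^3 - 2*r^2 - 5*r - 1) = 14*r^5 - 10*r^4 - 39*r^3 - 17*r^2 - 2*r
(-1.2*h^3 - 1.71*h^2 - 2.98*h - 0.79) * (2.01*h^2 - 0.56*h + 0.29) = -2.412*h^5 - 2.7651*h^4 - 5.3802*h^3 - 0.415*h^2 - 0.4218*h - 0.2291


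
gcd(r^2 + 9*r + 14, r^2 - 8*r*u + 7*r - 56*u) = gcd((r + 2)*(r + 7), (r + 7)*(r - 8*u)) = r + 7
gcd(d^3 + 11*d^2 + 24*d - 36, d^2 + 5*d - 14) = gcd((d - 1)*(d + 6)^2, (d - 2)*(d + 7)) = 1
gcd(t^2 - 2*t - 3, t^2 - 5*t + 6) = t - 3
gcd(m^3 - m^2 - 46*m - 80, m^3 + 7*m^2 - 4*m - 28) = m + 2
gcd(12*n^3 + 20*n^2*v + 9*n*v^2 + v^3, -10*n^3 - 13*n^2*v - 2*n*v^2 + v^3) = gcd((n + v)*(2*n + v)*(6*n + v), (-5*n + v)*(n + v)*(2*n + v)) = 2*n^2 + 3*n*v + v^2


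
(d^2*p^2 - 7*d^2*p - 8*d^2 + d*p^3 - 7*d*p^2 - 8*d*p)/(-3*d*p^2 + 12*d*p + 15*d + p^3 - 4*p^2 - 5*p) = d*(d*p - 8*d + p^2 - 8*p)/(-3*d*p + 15*d + p^2 - 5*p)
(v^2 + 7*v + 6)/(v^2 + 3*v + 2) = (v + 6)/(v + 2)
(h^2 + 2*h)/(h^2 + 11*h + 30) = h*(h + 2)/(h^2 + 11*h + 30)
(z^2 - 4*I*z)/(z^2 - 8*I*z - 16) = z/(z - 4*I)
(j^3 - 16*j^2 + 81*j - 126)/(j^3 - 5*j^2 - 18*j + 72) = (j - 7)/(j + 4)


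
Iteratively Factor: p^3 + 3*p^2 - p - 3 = (p + 1)*(p^2 + 2*p - 3) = (p + 1)*(p + 3)*(p - 1)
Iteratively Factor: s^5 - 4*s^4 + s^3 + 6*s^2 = (s)*(s^4 - 4*s^3 + s^2 + 6*s) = s*(s - 2)*(s^3 - 2*s^2 - 3*s) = s*(s - 2)*(s + 1)*(s^2 - 3*s) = s^2*(s - 2)*(s + 1)*(s - 3)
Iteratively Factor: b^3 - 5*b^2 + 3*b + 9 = (b - 3)*(b^2 - 2*b - 3) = (b - 3)^2*(b + 1)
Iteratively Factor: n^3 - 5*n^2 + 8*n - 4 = (n - 2)*(n^2 - 3*n + 2) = (n - 2)*(n - 1)*(n - 2)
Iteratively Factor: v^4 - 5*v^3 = (v)*(v^3 - 5*v^2) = v^2*(v^2 - 5*v) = v^2*(v - 5)*(v)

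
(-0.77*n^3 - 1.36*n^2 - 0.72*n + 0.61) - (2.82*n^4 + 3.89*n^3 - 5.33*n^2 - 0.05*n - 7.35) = -2.82*n^4 - 4.66*n^3 + 3.97*n^2 - 0.67*n + 7.96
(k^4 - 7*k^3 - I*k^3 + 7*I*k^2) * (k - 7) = k^5 - 14*k^4 - I*k^4 + 49*k^3 + 14*I*k^3 - 49*I*k^2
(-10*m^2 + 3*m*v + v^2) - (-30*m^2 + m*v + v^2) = 20*m^2 + 2*m*v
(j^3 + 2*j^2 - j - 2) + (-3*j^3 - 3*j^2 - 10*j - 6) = -2*j^3 - j^2 - 11*j - 8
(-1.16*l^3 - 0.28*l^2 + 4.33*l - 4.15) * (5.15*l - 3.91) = -5.974*l^4 + 3.0936*l^3 + 23.3943*l^2 - 38.3028*l + 16.2265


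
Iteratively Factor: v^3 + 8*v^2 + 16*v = (v + 4)*(v^2 + 4*v) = v*(v + 4)*(v + 4)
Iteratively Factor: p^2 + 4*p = (p + 4)*(p)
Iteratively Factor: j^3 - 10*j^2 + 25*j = (j - 5)*(j^2 - 5*j) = j*(j - 5)*(j - 5)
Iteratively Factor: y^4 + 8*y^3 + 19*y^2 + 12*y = (y + 1)*(y^3 + 7*y^2 + 12*y) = (y + 1)*(y + 3)*(y^2 + 4*y) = y*(y + 1)*(y + 3)*(y + 4)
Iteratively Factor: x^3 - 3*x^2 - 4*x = (x + 1)*(x^2 - 4*x) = (x - 4)*(x + 1)*(x)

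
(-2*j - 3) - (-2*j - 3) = 0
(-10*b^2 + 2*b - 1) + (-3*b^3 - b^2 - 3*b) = -3*b^3 - 11*b^2 - b - 1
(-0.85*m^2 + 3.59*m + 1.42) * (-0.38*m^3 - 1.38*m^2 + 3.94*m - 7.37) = 0.323*m^5 - 0.1912*m^4 - 8.8428*m^3 + 18.4495*m^2 - 20.8635*m - 10.4654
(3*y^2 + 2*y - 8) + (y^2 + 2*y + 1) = 4*y^2 + 4*y - 7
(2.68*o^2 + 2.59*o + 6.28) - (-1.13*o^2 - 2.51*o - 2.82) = 3.81*o^2 + 5.1*o + 9.1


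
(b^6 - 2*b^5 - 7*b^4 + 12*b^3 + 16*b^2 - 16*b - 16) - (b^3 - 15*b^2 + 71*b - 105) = b^6 - 2*b^5 - 7*b^4 + 11*b^3 + 31*b^2 - 87*b + 89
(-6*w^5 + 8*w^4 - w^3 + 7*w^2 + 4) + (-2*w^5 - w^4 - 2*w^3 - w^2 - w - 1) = -8*w^5 + 7*w^4 - 3*w^3 + 6*w^2 - w + 3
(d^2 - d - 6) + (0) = d^2 - d - 6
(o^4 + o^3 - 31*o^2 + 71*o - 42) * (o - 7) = o^5 - 6*o^4 - 38*o^3 + 288*o^2 - 539*o + 294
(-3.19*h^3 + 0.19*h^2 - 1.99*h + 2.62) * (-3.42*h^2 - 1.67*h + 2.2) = 10.9098*h^5 + 4.6775*h^4 - 0.529500000000001*h^3 - 5.2191*h^2 - 8.7534*h + 5.764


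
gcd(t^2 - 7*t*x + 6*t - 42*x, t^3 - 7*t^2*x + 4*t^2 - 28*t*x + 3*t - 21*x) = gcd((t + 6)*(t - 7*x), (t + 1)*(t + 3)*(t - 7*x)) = -t + 7*x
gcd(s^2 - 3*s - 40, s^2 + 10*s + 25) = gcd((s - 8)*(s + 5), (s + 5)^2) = s + 5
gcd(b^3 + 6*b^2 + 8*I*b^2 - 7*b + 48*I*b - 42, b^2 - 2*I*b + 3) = b + I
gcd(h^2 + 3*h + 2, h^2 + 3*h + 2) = h^2 + 3*h + 2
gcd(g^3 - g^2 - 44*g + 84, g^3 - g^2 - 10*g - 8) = 1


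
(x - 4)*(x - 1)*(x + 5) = x^3 - 21*x + 20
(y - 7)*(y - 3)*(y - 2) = y^3 - 12*y^2 + 41*y - 42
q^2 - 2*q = q*(q - 2)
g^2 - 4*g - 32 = (g - 8)*(g + 4)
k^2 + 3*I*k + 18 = (k - 3*I)*(k + 6*I)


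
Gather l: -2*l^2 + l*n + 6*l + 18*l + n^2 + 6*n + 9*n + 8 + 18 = -2*l^2 + l*(n + 24) + n^2 + 15*n + 26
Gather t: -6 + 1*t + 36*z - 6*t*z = t*(1 - 6*z) + 36*z - 6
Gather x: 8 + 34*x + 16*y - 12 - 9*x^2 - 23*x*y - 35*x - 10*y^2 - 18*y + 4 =-9*x^2 + x*(-23*y - 1) - 10*y^2 - 2*y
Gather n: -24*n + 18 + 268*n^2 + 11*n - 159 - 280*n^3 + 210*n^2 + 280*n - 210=-280*n^3 + 478*n^2 + 267*n - 351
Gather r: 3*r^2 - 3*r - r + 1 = 3*r^2 - 4*r + 1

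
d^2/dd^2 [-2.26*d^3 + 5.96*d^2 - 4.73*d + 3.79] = 11.92 - 13.56*d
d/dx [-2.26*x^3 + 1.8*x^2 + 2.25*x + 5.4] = -6.78*x^2 + 3.6*x + 2.25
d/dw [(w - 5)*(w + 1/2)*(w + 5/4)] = 3*w^2 - 13*w/2 - 65/8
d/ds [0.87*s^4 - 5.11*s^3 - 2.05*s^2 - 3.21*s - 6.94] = 3.48*s^3 - 15.33*s^2 - 4.1*s - 3.21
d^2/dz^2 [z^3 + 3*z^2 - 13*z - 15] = 6*z + 6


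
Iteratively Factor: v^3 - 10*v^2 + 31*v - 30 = (v - 5)*(v^2 - 5*v + 6) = (v - 5)*(v - 2)*(v - 3)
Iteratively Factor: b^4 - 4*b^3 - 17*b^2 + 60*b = (b + 4)*(b^3 - 8*b^2 + 15*b) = b*(b + 4)*(b^2 - 8*b + 15) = b*(b - 3)*(b + 4)*(b - 5)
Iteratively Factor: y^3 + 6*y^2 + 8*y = (y + 2)*(y^2 + 4*y) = (y + 2)*(y + 4)*(y)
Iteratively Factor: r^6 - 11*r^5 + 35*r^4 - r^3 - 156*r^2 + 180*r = (r)*(r^5 - 11*r^4 + 35*r^3 - r^2 - 156*r + 180) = r*(r - 5)*(r^4 - 6*r^3 + 5*r^2 + 24*r - 36) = r*(r - 5)*(r - 3)*(r^3 - 3*r^2 - 4*r + 12) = r*(r - 5)*(r - 3)*(r - 2)*(r^2 - r - 6) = r*(r - 5)*(r - 3)^2*(r - 2)*(r + 2)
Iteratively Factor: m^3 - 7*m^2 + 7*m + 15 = (m + 1)*(m^2 - 8*m + 15) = (m - 3)*(m + 1)*(m - 5)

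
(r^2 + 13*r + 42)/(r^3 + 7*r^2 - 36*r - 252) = 1/(r - 6)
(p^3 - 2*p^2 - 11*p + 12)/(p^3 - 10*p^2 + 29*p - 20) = (p + 3)/(p - 5)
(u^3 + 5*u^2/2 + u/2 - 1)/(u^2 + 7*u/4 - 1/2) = 2*(2*u^2 + u - 1)/(4*u - 1)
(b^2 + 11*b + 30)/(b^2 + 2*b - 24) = (b + 5)/(b - 4)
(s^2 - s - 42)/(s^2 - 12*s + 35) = (s + 6)/(s - 5)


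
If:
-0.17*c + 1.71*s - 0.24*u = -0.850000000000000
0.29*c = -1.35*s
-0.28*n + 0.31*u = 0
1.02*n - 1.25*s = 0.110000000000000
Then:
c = 1.72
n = -0.35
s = -0.37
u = -0.31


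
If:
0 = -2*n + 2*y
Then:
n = y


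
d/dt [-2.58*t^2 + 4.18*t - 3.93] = 4.18 - 5.16*t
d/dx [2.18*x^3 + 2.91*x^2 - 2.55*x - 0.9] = 6.54*x^2 + 5.82*x - 2.55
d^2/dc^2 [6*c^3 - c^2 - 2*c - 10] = 36*c - 2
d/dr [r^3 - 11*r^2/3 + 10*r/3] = 3*r^2 - 22*r/3 + 10/3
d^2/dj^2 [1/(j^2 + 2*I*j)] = 2*(-j*(j + 2*I) + 4*(j + I)^2)/(j^3*(j + 2*I)^3)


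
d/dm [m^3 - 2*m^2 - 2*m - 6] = 3*m^2 - 4*m - 2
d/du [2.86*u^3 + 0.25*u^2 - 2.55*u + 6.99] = 8.58*u^2 + 0.5*u - 2.55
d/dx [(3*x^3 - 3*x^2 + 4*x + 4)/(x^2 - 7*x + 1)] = (3*x^4 - 42*x^3 + 26*x^2 - 14*x + 32)/(x^4 - 14*x^3 + 51*x^2 - 14*x + 1)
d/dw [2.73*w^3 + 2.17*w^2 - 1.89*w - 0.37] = 8.19*w^2 + 4.34*w - 1.89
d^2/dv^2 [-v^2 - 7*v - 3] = -2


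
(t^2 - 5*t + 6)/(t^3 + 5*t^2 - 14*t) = (t - 3)/(t*(t + 7))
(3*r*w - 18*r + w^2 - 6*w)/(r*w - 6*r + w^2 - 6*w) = (3*r + w)/(r + w)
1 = 1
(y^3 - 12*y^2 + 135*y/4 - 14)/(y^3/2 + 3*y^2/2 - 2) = (4*y^3 - 48*y^2 + 135*y - 56)/(2*(y^3 + 3*y^2 - 4))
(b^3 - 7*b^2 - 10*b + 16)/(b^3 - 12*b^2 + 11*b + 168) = (b^2 + b - 2)/(b^2 - 4*b - 21)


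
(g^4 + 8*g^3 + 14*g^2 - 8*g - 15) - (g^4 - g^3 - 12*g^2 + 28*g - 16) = 9*g^3 + 26*g^2 - 36*g + 1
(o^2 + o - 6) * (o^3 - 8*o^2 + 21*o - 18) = o^5 - 7*o^4 + 7*o^3 + 51*o^2 - 144*o + 108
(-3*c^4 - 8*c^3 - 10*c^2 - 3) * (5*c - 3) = -15*c^5 - 31*c^4 - 26*c^3 + 30*c^2 - 15*c + 9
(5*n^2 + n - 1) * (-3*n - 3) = -15*n^3 - 18*n^2 + 3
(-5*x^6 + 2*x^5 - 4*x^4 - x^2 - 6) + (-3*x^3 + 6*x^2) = -5*x^6 + 2*x^5 - 4*x^4 - 3*x^3 + 5*x^2 - 6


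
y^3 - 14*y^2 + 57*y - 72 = (y - 8)*(y - 3)^2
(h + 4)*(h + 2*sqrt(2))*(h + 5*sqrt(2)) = h^3 + 4*h^2 + 7*sqrt(2)*h^2 + 20*h + 28*sqrt(2)*h + 80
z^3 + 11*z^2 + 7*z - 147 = (z - 3)*(z + 7)^2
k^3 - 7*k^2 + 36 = (k - 6)*(k - 3)*(k + 2)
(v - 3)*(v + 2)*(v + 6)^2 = v^4 + 11*v^3 + 18*v^2 - 108*v - 216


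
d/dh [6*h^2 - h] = 12*h - 1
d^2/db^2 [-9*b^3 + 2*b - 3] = -54*b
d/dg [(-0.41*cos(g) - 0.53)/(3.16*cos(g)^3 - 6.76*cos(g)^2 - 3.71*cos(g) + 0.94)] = (-2.5912*cos(g)^3 - 2.2528*cos(g)^2 + 7.1656*cos(g) + 2.3517)*sin(g)/(9.9856*cos(g)^6 - 42.7232*cos(g)^5 + 22.2504*cos(g)^4 + 56.1*cos(g)^3 + 1.0553*cos(g)^2 - 6.9748*cos(g) + 0.8836)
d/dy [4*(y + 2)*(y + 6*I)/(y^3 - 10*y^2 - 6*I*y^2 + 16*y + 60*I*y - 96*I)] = (-4*y^4 + y^3*(-16 - 48*I) + 384*I*y^2 + y*(-576 + 192*I) + 5184 - 1536*I)/(y^6 + y^5*(-20 - 12*I) + y^4*(96 + 240*I) + y^3*(400 - 1584*I) + y^2*(-4496 + 3840*I) + y*(11520 - 3072*I) - 9216)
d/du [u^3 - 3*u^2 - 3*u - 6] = 3*u^2 - 6*u - 3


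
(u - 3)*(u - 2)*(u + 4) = u^3 - u^2 - 14*u + 24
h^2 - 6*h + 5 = (h - 5)*(h - 1)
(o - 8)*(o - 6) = o^2 - 14*o + 48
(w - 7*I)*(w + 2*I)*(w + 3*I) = w^3 - 2*I*w^2 + 29*w + 42*I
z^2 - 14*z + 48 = (z - 8)*(z - 6)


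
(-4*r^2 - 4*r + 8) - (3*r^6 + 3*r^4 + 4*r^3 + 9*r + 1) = -3*r^6 - 3*r^4 - 4*r^3 - 4*r^2 - 13*r + 7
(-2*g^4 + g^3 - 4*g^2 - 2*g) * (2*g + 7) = -4*g^5 - 12*g^4 - g^3 - 32*g^2 - 14*g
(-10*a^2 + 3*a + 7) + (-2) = -10*a^2 + 3*a + 5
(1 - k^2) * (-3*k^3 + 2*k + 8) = 3*k^5 - 5*k^3 - 8*k^2 + 2*k + 8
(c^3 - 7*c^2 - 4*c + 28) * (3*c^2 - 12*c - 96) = 3*c^5 - 33*c^4 - 24*c^3 + 804*c^2 + 48*c - 2688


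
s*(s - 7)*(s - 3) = s^3 - 10*s^2 + 21*s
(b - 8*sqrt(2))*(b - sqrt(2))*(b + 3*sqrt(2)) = b^3 - 6*sqrt(2)*b^2 - 38*b + 48*sqrt(2)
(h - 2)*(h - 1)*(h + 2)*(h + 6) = h^4 + 5*h^3 - 10*h^2 - 20*h + 24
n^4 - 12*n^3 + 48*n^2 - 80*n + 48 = (n - 6)*(n - 2)^3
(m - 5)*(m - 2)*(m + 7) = m^3 - 39*m + 70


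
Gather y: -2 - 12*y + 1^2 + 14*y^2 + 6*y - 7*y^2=7*y^2 - 6*y - 1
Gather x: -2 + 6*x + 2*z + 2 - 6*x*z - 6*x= -6*x*z + 2*z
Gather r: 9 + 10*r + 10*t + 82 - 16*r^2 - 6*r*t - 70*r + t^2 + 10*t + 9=-16*r^2 + r*(-6*t - 60) + t^2 + 20*t + 100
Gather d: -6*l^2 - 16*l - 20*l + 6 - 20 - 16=-6*l^2 - 36*l - 30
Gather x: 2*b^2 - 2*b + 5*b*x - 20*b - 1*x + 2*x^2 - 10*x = 2*b^2 - 22*b + 2*x^2 + x*(5*b - 11)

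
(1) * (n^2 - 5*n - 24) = n^2 - 5*n - 24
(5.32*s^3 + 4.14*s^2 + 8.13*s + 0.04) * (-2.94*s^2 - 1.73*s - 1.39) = -15.6408*s^5 - 21.3752*s^4 - 38.4592*s^3 - 19.9371*s^2 - 11.3699*s - 0.0556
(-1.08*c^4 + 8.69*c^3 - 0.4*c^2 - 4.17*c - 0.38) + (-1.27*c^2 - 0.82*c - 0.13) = -1.08*c^4 + 8.69*c^3 - 1.67*c^2 - 4.99*c - 0.51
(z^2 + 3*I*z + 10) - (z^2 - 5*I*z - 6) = 8*I*z + 16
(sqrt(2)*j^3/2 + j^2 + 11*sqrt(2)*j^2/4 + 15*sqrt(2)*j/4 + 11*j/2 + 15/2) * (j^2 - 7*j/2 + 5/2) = sqrt(2)*j^5/2 + j^4 + sqrt(2)*j^4 - 37*sqrt(2)*j^3/8 + 2*j^3 - 37*j^2/4 - 25*sqrt(2)*j^2/4 - 25*j/2 + 75*sqrt(2)*j/8 + 75/4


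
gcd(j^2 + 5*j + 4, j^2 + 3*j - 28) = 1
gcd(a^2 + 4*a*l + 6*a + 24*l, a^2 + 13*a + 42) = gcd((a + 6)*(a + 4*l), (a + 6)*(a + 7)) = a + 6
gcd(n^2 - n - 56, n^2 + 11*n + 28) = n + 7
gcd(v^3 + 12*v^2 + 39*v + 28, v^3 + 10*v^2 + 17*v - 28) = v^2 + 11*v + 28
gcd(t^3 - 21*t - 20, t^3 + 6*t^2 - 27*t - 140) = t^2 - t - 20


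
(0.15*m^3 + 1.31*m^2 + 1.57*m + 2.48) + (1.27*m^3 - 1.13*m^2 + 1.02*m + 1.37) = 1.42*m^3 + 0.18*m^2 + 2.59*m + 3.85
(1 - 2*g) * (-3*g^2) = 6*g^3 - 3*g^2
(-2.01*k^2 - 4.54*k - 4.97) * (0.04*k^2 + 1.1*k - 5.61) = -0.0804*k^4 - 2.3926*k^3 + 6.0833*k^2 + 20.0024*k + 27.8817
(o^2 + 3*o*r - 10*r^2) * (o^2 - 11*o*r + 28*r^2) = o^4 - 8*o^3*r - 15*o^2*r^2 + 194*o*r^3 - 280*r^4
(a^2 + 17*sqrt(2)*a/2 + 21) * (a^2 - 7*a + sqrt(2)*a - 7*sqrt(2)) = a^4 - 7*a^3 + 19*sqrt(2)*a^3/2 - 133*sqrt(2)*a^2/2 + 38*a^2 - 266*a + 21*sqrt(2)*a - 147*sqrt(2)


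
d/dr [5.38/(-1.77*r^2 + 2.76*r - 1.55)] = (19.0452*r - 14.8488)/(1.77*r^2 - 2.76*r + 1.55)^2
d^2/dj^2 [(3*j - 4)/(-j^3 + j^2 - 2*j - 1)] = 2*(-(3*j - 4)*(3*j^2 - 2*j + 2)^2 + (9*j^2 - 6*j + (3*j - 4)*(3*j - 1) + 6)*(j^3 - j^2 + 2*j + 1))/(j^3 - j^2 + 2*j + 1)^3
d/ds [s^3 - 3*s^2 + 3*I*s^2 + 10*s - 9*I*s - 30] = 3*s^2 + 6*s*(-1 + I) + 10 - 9*I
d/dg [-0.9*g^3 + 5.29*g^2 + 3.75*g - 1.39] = -2.7*g^2 + 10.58*g + 3.75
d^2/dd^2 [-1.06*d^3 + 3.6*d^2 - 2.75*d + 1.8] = 7.2 - 6.36*d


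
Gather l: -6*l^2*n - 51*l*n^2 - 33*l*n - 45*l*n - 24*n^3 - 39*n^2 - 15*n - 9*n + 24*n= -6*l^2*n + l*(-51*n^2 - 78*n) - 24*n^3 - 39*n^2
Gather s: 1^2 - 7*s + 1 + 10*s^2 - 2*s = 10*s^2 - 9*s + 2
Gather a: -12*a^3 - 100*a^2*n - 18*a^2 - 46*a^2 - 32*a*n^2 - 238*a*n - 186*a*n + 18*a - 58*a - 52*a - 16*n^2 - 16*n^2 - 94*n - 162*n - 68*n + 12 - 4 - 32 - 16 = -12*a^3 + a^2*(-100*n - 64) + a*(-32*n^2 - 424*n - 92) - 32*n^2 - 324*n - 40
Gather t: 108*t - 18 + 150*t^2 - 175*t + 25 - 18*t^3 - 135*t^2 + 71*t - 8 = -18*t^3 + 15*t^2 + 4*t - 1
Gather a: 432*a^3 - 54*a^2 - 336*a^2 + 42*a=432*a^3 - 390*a^2 + 42*a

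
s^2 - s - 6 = (s - 3)*(s + 2)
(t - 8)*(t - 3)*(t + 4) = t^3 - 7*t^2 - 20*t + 96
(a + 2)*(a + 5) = a^2 + 7*a + 10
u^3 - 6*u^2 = u^2*(u - 6)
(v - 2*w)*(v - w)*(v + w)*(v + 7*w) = v^4 + 5*v^3*w - 15*v^2*w^2 - 5*v*w^3 + 14*w^4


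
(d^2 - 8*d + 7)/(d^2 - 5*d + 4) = (d - 7)/(d - 4)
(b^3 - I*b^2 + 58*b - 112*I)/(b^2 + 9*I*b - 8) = (b^2 - 9*I*b - 14)/(b + I)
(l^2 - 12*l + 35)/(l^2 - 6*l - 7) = (l - 5)/(l + 1)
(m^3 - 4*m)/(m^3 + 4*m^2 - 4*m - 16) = m/(m + 4)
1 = 1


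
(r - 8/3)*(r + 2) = r^2 - 2*r/3 - 16/3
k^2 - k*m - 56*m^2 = (k - 8*m)*(k + 7*m)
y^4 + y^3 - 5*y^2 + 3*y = y*(y - 1)^2*(y + 3)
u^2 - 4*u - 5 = (u - 5)*(u + 1)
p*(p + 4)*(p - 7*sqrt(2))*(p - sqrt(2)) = p^4 - 8*sqrt(2)*p^3 + 4*p^3 - 32*sqrt(2)*p^2 + 14*p^2 + 56*p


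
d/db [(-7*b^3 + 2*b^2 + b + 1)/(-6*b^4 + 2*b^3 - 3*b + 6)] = ((21*b^2 - 4*b - 1)*(6*b^4 - 2*b^3 + 3*b - 6) + 3*(8*b^3 - 2*b^2 + 1)*(-7*b^3 + 2*b^2 + b + 1))/(6*b^4 - 2*b^3 + 3*b - 6)^2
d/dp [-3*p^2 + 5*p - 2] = 5 - 6*p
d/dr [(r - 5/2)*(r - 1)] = 2*r - 7/2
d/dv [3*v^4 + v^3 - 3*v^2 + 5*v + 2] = 12*v^3 + 3*v^2 - 6*v + 5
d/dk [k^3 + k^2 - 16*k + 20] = 3*k^2 + 2*k - 16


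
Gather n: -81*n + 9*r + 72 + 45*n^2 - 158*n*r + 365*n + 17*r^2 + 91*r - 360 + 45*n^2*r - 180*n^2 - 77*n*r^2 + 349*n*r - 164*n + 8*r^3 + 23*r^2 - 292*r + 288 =n^2*(45*r - 135) + n*(-77*r^2 + 191*r + 120) + 8*r^3 + 40*r^2 - 192*r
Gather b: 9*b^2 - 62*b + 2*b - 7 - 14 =9*b^2 - 60*b - 21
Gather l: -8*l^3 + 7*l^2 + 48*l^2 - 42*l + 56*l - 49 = -8*l^3 + 55*l^2 + 14*l - 49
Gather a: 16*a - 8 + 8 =16*a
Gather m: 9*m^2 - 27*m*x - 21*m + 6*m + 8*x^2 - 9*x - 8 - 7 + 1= 9*m^2 + m*(-27*x - 15) + 8*x^2 - 9*x - 14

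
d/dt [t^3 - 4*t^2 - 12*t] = 3*t^2 - 8*t - 12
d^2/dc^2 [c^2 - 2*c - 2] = 2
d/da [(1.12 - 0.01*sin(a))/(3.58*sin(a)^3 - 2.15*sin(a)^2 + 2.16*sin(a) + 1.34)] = (0.0716*sin(a)^3 - 12.0503*sin(a)^2 + 4.816*sin(a) - 2.4326)*cos(a)/(12.8164*sin(a)^6 - 15.394*sin(a)^5 + 20.0881*sin(a)^4 + 0.3064*sin(a)^3 - 1.0964*sin(a)^2 + 5.7888*sin(a) + 1.7956)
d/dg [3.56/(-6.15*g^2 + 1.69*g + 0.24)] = (43.788*g - 6.0164)/(-6.15*g^2 + 1.69*g + 0.24)^2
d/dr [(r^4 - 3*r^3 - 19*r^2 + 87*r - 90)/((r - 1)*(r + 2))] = 2*(r^5 - 7*r^3 - 44*r^2 + 128*r - 42)/(r^4 + 2*r^3 - 3*r^2 - 4*r + 4)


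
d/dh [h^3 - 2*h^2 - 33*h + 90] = 3*h^2 - 4*h - 33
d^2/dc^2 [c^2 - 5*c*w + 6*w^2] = 2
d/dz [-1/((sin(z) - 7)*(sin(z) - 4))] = (2*sin(z) - 11)*cos(z)/((sin(z) - 7)^2*(sin(z) - 4)^2)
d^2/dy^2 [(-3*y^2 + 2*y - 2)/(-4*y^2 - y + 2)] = 4*(-22*y^3 + 84*y^2 - 12*y + 13)/(64*y^6 + 48*y^5 - 84*y^4 - 47*y^3 + 42*y^2 + 12*y - 8)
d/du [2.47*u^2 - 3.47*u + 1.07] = 4.94*u - 3.47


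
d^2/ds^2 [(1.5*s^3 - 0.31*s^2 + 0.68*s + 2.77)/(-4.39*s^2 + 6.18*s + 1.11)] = (2.8421709430404e-14*s^5 - 5.6843418860808e-14*s^4 - 138.585232*s^3 - 372.976908*s^2 + 419.933592*s - 228.488532)/(84.604519*s^6 - 357.304734*s^5 + 438.817815*s^4 - 55.3419*s^3 - 110.953935*s^2 - 22.843134*s - 1.367631)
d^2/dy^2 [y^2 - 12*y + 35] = 2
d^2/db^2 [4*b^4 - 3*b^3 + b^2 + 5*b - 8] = 48*b^2 - 18*b + 2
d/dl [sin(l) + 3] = cos(l)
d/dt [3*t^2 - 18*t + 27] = 6*t - 18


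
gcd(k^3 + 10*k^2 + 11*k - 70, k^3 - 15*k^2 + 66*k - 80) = k - 2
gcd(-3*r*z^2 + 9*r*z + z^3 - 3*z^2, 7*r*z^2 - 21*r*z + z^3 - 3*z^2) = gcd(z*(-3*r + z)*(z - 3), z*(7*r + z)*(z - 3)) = z^2 - 3*z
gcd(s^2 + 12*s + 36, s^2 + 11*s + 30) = s + 6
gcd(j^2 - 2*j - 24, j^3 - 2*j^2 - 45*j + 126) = j - 6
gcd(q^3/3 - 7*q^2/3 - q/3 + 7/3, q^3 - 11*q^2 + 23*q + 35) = q^2 - 6*q - 7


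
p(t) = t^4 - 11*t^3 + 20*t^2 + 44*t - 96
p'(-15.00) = -21481.00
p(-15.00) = 91494.00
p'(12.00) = 2684.00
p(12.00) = 5040.00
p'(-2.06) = -213.41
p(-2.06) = 12.40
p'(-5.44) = -1794.15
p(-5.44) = 2903.17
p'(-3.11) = -519.90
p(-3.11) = 385.03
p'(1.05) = 54.25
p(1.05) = -39.27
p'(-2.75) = -398.75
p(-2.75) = 220.21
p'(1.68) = 37.03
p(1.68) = -9.82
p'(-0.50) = 15.25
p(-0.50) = -111.56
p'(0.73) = 57.17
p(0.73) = -57.22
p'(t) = 4*t^3 - 33*t^2 + 40*t + 44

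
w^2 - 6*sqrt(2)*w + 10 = (w - 5*sqrt(2))*(w - sqrt(2))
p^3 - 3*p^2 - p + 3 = (p - 3)*(p - 1)*(p + 1)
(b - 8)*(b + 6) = b^2 - 2*b - 48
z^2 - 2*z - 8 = (z - 4)*(z + 2)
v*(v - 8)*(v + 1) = v^3 - 7*v^2 - 8*v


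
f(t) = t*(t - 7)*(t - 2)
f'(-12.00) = 662.00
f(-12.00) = -3192.00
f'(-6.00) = 230.00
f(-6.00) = -624.00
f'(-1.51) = 48.02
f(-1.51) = -45.10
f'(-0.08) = 15.46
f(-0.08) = -1.18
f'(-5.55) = 206.31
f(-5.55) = -525.88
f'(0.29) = 9.03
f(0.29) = 3.33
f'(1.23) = -3.60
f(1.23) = 5.46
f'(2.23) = -11.22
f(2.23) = -2.45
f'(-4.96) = 177.08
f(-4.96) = -412.88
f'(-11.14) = 586.82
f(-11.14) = -2655.33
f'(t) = t*(t - 7) + t*(t - 2) + (t - 7)*(t - 2)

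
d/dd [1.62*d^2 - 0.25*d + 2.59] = 3.24*d - 0.25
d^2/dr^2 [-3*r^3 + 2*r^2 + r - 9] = 4 - 18*r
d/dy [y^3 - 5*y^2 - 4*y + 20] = 3*y^2 - 10*y - 4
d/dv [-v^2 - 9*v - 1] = -2*v - 9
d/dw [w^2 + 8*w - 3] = 2*w + 8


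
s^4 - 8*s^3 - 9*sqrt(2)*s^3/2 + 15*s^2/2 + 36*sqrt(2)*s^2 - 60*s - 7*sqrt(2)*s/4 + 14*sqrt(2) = (s - 8)*(s - 7*sqrt(2)/2)*(s - sqrt(2)/2)^2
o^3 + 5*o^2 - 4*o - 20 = (o - 2)*(o + 2)*(o + 5)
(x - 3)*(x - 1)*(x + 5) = x^3 + x^2 - 17*x + 15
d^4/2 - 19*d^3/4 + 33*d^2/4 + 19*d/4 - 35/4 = (d/2 + 1/2)*(d - 7)*(d - 5/2)*(d - 1)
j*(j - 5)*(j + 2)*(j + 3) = j^4 - 19*j^2 - 30*j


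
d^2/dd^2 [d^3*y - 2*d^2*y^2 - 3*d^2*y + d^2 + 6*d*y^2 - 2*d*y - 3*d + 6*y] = 6*d*y - 4*y^2 - 6*y + 2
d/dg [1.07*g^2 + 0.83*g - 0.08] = 2.14*g + 0.83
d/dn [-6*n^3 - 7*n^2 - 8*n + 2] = -18*n^2 - 14*n - 8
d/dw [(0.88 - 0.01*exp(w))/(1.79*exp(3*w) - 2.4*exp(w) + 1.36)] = ((0.01*exp(w) - 0.88)*(5.37*exp(2*w) - 2.4) - 0.0179*exp(3*w) + 0.024*exp(w) - 0.0136)*exp(w)/(1.79*exp(3*w) - 2.4*exp(w) + 1.36)^2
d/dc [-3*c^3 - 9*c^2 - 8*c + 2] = -9*c^2 - 18*c - 8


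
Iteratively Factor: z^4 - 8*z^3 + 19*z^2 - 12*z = (z)*(z^3 - 8*z^2 + 19*z - 12) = z*(z - 1)*(z^2 - 7*z + 12) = z*(z - 4)*(z - 1)*(z - 3)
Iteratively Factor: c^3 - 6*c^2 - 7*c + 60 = (c - 5)*(c^2 - c - 12) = (c - 5)*(c + 3)*(c - 4)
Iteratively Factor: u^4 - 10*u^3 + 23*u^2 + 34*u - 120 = (u - 3)*(u^3 - 7*u^2 + 2*u + 40) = (u - 5)*(u - 3)*(u^2 - 2*u - 8) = (u - 5)*(u - 4)*(u - 3)*(u + 2)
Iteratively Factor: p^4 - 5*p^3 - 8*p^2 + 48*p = (p - 4)*(p^3 - p^2 - 12*p) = (p - 4)*(p + 3)*(p^2 - 4*p) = (p - 4)^2*(p + 3)*(p)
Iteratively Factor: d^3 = (d)*(d^2) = d^2*(d)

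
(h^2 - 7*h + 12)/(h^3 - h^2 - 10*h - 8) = (h - 3)/(h^2 + 3*h + 2)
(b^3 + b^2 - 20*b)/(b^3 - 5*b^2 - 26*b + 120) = b/(b - 6)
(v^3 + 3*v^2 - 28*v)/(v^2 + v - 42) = v*(v - 4)/(v - 6)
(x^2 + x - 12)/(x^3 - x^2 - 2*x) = (-x^2 - x + 12)/(x*(-x^2 + x + 2))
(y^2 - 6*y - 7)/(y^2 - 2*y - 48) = (-y^2 + 6*y + 7)/(-y^2 + 2*y + 48)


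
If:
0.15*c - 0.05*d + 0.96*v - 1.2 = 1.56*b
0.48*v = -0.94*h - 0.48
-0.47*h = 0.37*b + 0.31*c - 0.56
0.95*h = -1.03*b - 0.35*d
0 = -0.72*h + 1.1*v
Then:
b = -0.71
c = 3.24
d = 3.14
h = -0.38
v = -0.25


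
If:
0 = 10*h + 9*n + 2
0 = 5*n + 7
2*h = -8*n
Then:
No Solution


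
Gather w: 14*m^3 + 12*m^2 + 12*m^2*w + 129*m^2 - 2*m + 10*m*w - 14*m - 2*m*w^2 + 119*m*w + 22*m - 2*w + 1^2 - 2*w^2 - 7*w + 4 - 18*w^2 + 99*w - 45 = 14*m^3 + 141*m^2 + 6*m + w^2*(-2*m - 20) + w*(12*m^2 + 129*m + 90) - 40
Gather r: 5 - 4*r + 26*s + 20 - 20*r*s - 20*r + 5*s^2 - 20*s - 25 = r*(-20*s - 24) + 5*s^2 + 6*s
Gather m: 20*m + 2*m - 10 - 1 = 22*m - 11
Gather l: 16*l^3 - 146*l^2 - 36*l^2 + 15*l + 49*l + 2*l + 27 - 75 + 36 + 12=16*l^3 - 182*l^2 + 66*l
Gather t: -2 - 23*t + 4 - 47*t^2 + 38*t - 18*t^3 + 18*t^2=-18*t^3 - 29*t^2 + 15*t + 2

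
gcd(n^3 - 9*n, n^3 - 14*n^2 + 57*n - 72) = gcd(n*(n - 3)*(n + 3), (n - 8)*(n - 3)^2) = n - 3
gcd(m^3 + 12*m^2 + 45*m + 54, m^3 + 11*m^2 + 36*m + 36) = m^2 + 9*m + 18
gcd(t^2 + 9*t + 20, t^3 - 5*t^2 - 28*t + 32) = t + 4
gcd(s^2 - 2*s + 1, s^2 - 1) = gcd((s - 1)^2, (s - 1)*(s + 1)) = s - 1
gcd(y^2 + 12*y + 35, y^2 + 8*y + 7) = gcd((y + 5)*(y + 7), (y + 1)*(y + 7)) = y + 7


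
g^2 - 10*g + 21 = (g - 7)*(g - 3)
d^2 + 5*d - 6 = (d - 1)*(d + 6)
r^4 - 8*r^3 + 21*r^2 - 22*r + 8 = (r - 4)*(r - 2)*(r - 1)^2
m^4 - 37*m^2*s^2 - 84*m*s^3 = m*(m - 7*s)*(m + 3*s)*(m + 4*s)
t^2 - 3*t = t*(t - 3)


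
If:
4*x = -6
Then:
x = -3/2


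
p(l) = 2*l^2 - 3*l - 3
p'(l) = 4*l - 3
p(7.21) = 79.34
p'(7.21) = 25.84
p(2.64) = 3.02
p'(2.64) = 7.56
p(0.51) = -4.01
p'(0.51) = -0.96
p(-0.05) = -2.84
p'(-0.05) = -3.20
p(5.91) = 49.13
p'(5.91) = 20.64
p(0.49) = -3.99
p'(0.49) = -1.04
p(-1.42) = 5.29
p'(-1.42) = -8.68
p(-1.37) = 4.86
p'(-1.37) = -8.48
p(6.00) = 51.00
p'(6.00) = 21.00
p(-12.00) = 321.00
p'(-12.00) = -51.00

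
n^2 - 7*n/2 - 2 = (n - 4)*(n + 1/2)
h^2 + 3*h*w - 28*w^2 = (h - 4*w)*(h + 7*w)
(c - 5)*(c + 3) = c^2 - 2*c - 15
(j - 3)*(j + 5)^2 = j^3 + 7*j^2 - 5*j - 75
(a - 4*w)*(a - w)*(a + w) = a^3 - 4*a^2*w - a*w^2 + 4*w^3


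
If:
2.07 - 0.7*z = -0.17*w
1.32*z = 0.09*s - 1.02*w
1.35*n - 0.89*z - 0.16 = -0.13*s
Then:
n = 13.4074074074074 - 5.24691358024691*z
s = 61.3333333333333*z - 138.0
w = 4.11764705882353*z - 12.1764705882353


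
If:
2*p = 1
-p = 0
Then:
No Solution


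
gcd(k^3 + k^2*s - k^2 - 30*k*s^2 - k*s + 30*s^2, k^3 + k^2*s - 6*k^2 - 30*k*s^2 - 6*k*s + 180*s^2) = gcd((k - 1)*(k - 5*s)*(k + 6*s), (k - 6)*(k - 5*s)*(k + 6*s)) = -k^2 - k*s + 30*s^2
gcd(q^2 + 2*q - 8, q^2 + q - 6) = q - 2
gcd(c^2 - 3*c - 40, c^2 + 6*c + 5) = c + 5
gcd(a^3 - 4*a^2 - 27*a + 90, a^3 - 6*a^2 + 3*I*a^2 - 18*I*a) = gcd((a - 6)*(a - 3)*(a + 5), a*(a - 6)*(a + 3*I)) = a - 6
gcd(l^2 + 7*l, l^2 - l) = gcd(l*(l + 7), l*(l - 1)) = l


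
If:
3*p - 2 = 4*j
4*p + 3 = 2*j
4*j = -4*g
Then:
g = 17/10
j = -17/10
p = -8/5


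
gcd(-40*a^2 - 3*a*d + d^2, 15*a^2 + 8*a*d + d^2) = 5*a + d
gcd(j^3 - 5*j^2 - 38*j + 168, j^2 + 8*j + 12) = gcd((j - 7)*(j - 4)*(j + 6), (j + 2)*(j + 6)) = j + 6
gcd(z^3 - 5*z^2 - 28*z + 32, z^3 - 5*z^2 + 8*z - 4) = z - 1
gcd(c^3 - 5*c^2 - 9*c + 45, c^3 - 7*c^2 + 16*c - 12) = c - 3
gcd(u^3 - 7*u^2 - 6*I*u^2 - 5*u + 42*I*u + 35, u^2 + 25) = u - 5*I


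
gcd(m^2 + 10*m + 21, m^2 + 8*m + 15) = m + 3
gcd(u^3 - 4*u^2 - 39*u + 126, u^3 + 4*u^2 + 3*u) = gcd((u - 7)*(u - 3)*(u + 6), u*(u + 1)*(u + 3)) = 1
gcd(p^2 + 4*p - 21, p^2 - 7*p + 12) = p - 3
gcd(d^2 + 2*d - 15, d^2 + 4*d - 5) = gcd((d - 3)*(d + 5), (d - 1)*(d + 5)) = d + 5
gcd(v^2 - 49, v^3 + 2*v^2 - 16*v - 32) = 1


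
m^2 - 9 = (m - 3)*(m + 3)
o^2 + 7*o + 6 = (o + 1)*(o + 6)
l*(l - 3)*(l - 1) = l^3 - 4*l^2 + 3*l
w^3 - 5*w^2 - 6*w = w*(w - 6)*(w + 1)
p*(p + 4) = p^2 + 4*p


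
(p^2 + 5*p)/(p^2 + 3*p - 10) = p/(p - 2)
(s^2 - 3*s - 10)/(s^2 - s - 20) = (s + 2)/(s + 4)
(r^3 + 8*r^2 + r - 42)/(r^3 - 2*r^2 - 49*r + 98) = (r + 3)/(r - 7)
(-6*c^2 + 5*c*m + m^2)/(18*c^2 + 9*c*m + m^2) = (-c + m)/(3*c + m)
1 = 1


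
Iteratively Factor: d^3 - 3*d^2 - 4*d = (d + 1)*(d^2 - 4*d) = (d - 4)*(d + 1)*(d)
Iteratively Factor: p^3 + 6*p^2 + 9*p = (p + 3)*(p^2 + 3*p) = (p + 3)^2*(p)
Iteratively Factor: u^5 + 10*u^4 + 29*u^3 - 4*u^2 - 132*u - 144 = (u + 2)*(u^4 + 8*u^3 + 13*u^2 - 30*u - 72) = (u + 2)*(u + 3)*(u^3 + 5*u^2 - 2*u - 24) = (u - 2)*(u + 2)*(u + 3)*(u^2 + 7*u + 12) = (u - 2)*(u + 2)*(u + 3)^2*(u + 4)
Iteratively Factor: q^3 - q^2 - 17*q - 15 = (q + 3)*(q^2 - 4*q - 5) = (q - 5)*(q + 3)*(q + 1)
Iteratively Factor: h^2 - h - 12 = (h - 4)*(h + 3)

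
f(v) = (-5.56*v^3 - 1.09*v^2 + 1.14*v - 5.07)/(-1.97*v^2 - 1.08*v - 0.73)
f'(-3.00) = 3.25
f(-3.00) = -8.66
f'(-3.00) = 3.25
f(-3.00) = -8.66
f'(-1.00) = 10.14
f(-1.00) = 1.07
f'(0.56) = -2.24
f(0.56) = 2.94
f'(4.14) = 2.80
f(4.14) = 10.61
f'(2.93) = 2.73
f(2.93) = 7.25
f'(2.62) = 2.69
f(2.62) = 6.41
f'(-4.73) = 2.95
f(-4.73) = -13.94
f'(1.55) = 2.17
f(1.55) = 3.73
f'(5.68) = 2.82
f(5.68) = 14.95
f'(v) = (3.94*v + 1.08)*(-5.56*v^3 - 1.09*v^2 + 1.14*v - 5.07)/(-1.97*v^2 - 1.08*v - 0.73)^2 + (-16.68*v^2 - 2.18*v + 1.14)/(-1.97*v^2 - 1.08*v - 0.73)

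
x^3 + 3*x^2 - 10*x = x*(x - 2)*(x + 5)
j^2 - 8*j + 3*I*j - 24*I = (j - 8)*(j + 3*I)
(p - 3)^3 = p^3 - 9*p^2 + 27*p - 27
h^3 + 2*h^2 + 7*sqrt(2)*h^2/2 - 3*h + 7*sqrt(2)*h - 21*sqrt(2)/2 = (h - 1)*(h + 3)*(h + 7*sqrt(2)/2)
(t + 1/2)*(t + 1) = t^2 + 3*t/2 + 1/2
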